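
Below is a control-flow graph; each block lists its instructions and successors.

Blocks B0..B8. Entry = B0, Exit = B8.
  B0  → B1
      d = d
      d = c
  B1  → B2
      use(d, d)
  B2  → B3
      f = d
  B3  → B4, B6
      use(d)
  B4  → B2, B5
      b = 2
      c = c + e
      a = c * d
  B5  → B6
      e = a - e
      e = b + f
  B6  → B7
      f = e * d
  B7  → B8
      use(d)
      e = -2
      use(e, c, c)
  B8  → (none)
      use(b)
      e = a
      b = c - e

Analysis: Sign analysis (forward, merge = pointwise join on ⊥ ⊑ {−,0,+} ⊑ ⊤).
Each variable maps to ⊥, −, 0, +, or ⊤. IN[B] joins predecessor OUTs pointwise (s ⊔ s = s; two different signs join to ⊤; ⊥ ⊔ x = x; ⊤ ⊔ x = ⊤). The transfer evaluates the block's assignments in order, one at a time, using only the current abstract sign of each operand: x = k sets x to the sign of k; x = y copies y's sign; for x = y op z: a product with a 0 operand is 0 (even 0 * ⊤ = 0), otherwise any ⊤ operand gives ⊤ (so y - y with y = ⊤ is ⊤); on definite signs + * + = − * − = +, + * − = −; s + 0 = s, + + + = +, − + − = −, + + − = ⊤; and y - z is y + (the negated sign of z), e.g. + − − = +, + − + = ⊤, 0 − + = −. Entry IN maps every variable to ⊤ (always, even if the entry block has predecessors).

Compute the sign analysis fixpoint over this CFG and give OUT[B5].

Answer: {a: ⊤, b: +, c: ⊤, d: ⊤, e: ⊤, f: ⊤}

Trace:
Converged values:
  B0: | IN=(all ⊤) | OUT=(all ⊤)
  B1: | IN=(all ⊤) | OUT=(all ⊤)
  B2: | IN=(all ⊤) | OUT=(all ⊤)
  B3: | IN=(all ⊤) | OUT=(all ⊤)
  B4: | IN=(all ⊤) | OUT={b:+; rest ⊤}
  B5: | IN={b:+; rest ⊤} | OUT={b:+; rest ⊤}
  B6: | IN=(all ⊤) | OUT=(all ⊤)
  B7: | IN=(all ⊤) | OUT={e:-; rest ⊤}
  B8: | IN={e:-; rest ⊤} | OUT=(all ⊤)

Merge at B5: IN[B5] = OUT[B4] = {a: ⊤, b: +, c: ⊤, d: ⊤, e: ⊤, f: ⊤}
Applying B5's transfer function to that IN value gives OUT[B5] (row B5 above).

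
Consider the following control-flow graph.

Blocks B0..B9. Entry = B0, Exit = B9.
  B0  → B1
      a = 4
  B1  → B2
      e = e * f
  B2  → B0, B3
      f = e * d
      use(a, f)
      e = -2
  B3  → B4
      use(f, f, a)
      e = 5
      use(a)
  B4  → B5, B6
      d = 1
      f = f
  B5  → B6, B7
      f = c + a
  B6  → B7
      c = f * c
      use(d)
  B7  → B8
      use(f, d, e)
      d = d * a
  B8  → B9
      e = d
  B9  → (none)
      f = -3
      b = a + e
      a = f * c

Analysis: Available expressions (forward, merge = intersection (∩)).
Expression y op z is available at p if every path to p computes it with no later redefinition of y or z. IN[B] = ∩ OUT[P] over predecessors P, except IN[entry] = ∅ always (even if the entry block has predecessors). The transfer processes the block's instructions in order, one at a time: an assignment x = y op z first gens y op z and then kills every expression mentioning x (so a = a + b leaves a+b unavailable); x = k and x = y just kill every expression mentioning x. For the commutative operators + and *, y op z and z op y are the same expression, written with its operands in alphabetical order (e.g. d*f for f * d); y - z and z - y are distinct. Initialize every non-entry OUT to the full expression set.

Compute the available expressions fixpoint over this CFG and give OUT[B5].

Converged values:
  B0: | IN={} | OUT={}
  B1: | IN={} | OUT={}
  B2: | IN={} | OUT={}
  B3: | IN={} | OUT={}
  B4: | IN={} | OUT={}
  B5: | IN={} | OUT={a+c}
  B6: | IN={} | OUT={}
  B7: | IN={} | OUT={}
  B8: | IN={} | OUT={}
  B9: | IN={} | OUT={c*f}

Merge at B5: IN[B5] = OUT[B4] = {}
Applying B5's transfer function to that IN value gives OUT[B5] (row B5 above).

Answer: {a+c}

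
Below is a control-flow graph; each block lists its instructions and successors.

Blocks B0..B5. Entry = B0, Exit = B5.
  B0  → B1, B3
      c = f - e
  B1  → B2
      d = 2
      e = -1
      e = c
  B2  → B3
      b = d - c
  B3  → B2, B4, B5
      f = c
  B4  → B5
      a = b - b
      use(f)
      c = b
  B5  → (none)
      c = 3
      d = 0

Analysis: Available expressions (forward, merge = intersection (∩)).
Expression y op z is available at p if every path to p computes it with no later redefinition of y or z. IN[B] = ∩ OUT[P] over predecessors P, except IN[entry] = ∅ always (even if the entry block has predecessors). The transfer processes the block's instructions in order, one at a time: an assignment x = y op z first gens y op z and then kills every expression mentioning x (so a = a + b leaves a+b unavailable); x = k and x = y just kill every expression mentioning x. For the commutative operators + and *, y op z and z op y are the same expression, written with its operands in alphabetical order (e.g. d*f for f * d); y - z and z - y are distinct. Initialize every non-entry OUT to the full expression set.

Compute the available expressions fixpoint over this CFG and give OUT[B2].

Fixpoint table:
  B0: | IN={} | OUT={f-e}
  B1: | IN={f-e} | OUT={}
  B2: | IN={} | OUT={d-c}
  B3: | IN={} | OUT={}
  B4: | IN={} | OUT={b-b}
  B5: | IN={} | OUT={}

Merge at B2: IN[B2] = OUT[B1] ∩ OUT[B3] = {}
Applying B2's transfer function to that IN value gives OUT[B2] (row B2 above).

Answer: {d-c}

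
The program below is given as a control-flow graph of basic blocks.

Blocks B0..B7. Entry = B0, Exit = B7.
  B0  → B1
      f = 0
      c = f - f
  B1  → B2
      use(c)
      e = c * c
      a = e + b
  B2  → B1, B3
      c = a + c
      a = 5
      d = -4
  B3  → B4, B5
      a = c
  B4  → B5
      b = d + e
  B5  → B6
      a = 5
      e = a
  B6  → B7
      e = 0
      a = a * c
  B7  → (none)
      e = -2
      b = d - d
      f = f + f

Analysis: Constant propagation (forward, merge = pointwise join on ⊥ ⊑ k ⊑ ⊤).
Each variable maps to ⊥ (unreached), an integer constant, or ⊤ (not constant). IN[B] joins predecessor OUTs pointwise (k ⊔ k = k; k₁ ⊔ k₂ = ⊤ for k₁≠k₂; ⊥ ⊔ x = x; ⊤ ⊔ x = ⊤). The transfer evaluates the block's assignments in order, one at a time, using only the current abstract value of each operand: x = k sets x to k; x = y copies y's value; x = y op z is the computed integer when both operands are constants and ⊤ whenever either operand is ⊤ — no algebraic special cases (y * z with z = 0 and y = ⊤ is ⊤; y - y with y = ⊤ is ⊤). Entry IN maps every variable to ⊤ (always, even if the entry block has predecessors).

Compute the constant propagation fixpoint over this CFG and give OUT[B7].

Answer: {a: ⊤, b: 0, c: ⊤, d: -4, e: -2, f: 0}

Working:
Converged values:
  B0:   IN=(all ⊤)   OUT={c:0, f:0; rest ⊤}
  B1:   IN={f:0; rest ⊤}   OUT={f:0; rest ⊤}
  B2:   IN={f:0; rest ⊤}   OUT={a:5, d:-4, f:0; rest ⊤}
  B3:   IN={a:5, d:-4, f:0; rest ⊤}   OUT={d:-4, f:0; rest ⊤}
  B4:   IN={d:-4, f:0; rest ⊤}   OUT={d:-4, f:0; rest ⊤}
  B5:   IN={d:-4, f:0; rest ⊤}   OUT={a:5, d:-4, e:5, f:0; rest ⊤}
  B6:   IN={a:5, d:-4, e:5, f:0; rest ⊤}   OUT={d:-4, e:0, f:0; rest ⊤}
  B7:   IN={d:-4, e:0, f:0; rest ⊤}   OUT={b:0, d:-4, e:-2, f:0; rest ⊤}

Merge at B7: IN[B7] = OUT[B6] = {a: ⊤, b: ⊤, c: ⊤, d: -4, e: 0, f: 0}
Applying B7's transfer function to that IN value gives OUT[B7] (row B7 above).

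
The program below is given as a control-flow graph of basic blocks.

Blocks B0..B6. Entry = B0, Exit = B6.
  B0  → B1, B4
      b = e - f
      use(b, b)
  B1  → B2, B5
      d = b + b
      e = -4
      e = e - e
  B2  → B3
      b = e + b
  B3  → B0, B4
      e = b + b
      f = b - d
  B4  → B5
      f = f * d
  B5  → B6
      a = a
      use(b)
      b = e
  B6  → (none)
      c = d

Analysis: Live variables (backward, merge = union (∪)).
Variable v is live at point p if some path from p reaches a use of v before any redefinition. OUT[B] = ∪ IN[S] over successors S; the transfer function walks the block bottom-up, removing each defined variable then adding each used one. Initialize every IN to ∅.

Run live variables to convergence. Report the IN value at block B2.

Answer: {a, b, d, e}

Working:
Fixpoint table:
  B0:   IN={a, d, e, f}   OUT={a, b, d, e, f}
  B1:   IN={a, b}   OUT={a, b, d, e}
  B2:   IN={a, b, d, e}   OUT={a, b, d}
  B3:   IN={a, b, d}   OUT={a, b, d, e, f}
  B4:   IN={a, b, d, e, f}   OUT={a, b, d, e}
  B5:   IN={a, b, d, e}   OUT={d}
  B6:   IN={d}   OUT={}

Merge at B2: OUT[B2] = IN[B3] = {a, b, d}
Applying B2's transfer function to that OUT value gives IN[B2] (row B2 above).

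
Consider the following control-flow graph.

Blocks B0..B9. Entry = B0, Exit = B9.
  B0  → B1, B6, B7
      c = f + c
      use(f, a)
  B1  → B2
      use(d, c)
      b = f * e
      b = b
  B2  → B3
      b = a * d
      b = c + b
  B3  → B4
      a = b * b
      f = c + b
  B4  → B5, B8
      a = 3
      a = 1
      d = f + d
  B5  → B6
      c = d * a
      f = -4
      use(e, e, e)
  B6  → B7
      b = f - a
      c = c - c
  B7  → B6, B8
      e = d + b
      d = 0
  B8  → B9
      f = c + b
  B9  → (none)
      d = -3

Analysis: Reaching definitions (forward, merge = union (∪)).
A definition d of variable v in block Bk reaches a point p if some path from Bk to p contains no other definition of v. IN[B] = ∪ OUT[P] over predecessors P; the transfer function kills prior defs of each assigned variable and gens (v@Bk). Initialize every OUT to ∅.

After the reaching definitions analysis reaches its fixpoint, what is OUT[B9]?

Converged values:
  B0:  IN={}  OUT={c@B0}
  B1:  IN={c@B0}  OUT={b@B1, c@B0}
  B2:  IN={b@B1, c@B0}  OUT={b@B2, c@B0}
  B3:  IN={b@B2, c@B0}  OUT={a@B3, b@B2, c@B0, f@B3}
  B4:  IN={a@B3, b@B2, c@B0, f@B3}  OUT={a@B4, b@B2, c@B0, d@B4, f@B3}
  B5:  IN={a@B4, b@B2, c@B0, d@B4, f@B3}  OUT={a@B4, b@B2, c@B5, d@B4, f@B5}
  B6:  IN={a@B4, b@B2, b@B6, c@B0, c@B5, c@B6, d@B4, d@B7, e@B7, f@B5}  OUT={a@B4, b@B6, c@B6, d@B4, d@B7, e@B7, f@B5}
  B7:  IN={a@B4, b@B6, c@B0, c@B6, d@B4, d@B7, e@B7, f@B5}  OUT={a@B4, b@B6, c@B0, c@B6, d@B7, e@B7, f@B5}
  B8:  IN={a@B4, b@B2, b@B6, c@B0, c@B6, d@B4, d@B7, e@B7, f@B3, f@B5}  OUT={a@B4, b@B2, b@B6, c@B0, c@B6, d@B4, d@B7, e@B7, f@B8}
  B9:  IN={a@B4, b@B2, b@B6, c@B0, c@B6, d@B4, d@B7, e@B7, f@B8}  OUT={a@B4, b@B2, b@B6, c@B0, c@B6, d@B9, e@B7, f@B8}

Merge at B9: IN[B9] = OUT[B8] = {a@B4, b@B2, b@B6, c@B0, c@B6, d@B4, d@B7, e@B7, f@B8}
Applying B9's transfer function to that IN value gives OUT[B9] (row B9 above).

Answer: {a@B4, b@B2, b@B6, c@B0, c@B6, d@B9, e@B7, f@B8}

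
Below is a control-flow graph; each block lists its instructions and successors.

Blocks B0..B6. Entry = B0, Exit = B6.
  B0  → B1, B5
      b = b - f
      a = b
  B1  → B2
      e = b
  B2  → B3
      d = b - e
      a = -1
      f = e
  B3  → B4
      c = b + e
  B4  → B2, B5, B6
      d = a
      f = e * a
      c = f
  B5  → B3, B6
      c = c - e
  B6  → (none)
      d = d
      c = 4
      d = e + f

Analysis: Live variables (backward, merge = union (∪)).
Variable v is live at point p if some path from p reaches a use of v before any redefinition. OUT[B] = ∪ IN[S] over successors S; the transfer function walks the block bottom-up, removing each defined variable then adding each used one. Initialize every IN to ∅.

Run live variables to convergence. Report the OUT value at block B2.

Answer: {a, b, e}

Derivation:
Fixpoint table:
  B0:   IN={b, c, d, e, f}   OUT={a, b, c, d, e, f}
  B1:   IN={b}   OUT={b, e}
  B2:   IN={b, e}   OUT={a, b, e}
  B3:   IN={a, b, e}   OUT={a, b, e}
  B4:   IN={a, b, e}   OUT={a, b, c, d, e, f}
  B5:   IN={a, b, c, d, e, f}   OUT={a, b, d, e, f}
  B6:   IN={d, e, f}   OUT={}

Merge at B2: OUT[B2] = IN[B3] = {a, b, e}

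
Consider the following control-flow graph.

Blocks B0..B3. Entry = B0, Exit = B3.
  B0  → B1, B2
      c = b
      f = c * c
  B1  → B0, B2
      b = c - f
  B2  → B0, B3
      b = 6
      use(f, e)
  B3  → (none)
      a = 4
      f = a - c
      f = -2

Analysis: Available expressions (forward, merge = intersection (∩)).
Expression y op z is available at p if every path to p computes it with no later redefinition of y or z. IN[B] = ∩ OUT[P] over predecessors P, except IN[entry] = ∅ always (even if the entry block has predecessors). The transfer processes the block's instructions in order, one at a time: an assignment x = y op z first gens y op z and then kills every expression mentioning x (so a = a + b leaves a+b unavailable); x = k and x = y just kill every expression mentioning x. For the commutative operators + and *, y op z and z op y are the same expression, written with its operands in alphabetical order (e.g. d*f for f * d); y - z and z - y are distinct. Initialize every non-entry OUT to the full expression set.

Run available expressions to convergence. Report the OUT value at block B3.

Converged values:
  B0: | IN={} | OUT={c*c}
  B1: | IN={c*c} | OUT={c*c, c-f}
  B2: | IN={c*c} | OUT={c*c}
  B3: | IN={c*c} | OUT={a-c, c*c}

Merge at B3: IN[B3] = OUT[B2] = {c*c}
Applying B3's transfer function to that IN value gives OUT[B3] (row B3 above).

Answer: {a-c, c*c}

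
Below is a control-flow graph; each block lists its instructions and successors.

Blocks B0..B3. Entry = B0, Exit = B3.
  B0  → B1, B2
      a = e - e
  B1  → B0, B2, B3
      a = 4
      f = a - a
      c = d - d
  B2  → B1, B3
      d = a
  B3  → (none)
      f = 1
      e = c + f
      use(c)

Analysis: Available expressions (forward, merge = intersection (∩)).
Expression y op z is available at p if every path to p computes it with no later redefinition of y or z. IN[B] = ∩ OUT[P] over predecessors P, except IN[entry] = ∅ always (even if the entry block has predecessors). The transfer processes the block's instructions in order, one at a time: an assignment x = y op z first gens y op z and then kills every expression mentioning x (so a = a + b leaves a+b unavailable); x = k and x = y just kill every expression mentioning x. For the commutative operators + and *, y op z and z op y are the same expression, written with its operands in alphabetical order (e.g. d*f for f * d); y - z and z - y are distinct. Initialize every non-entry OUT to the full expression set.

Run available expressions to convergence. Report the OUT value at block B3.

Fixpoint table:
  B0:  IN={}  OUT={e-e}
  B1:  IN={e-e}  OUT={a-a, d-d, e-e}
  B2:  IN={e-e}  OUT={e-e}
  B3:  IN={e-e}  OUT={c+f}

Merge at B3: IN[B3] = OUT[B1] ∩ OUT[B2] = {e-e}
Applying B3's transfer function to that IN value gives OUT[B3] (row B3 above).

Answer: {c+f}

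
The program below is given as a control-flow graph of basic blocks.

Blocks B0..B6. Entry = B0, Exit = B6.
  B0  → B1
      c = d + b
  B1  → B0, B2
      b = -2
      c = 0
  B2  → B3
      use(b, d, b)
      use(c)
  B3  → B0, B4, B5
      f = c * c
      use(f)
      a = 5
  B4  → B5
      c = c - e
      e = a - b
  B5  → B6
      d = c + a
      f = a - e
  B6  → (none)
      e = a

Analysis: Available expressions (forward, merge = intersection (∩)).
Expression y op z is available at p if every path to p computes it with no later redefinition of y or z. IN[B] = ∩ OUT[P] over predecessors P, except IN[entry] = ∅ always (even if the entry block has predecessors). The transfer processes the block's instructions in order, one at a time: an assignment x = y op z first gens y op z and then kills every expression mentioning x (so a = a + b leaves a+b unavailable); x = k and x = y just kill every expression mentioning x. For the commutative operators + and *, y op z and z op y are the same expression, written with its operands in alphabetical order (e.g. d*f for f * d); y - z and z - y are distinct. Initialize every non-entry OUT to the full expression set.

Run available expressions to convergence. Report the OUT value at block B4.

Per-block solution:
  B0:  IN={}  OUT={b+d}
  B1:  IN={b+d}  OUT={}
  B2:  IN={}  OUT={}
  B3:  IN={}  OUT={c*c}
  B4:  IN={c*c}  OUT={a-b}
  B5:  IN={}  OUT={a+c, a-e}
  B6:  IN={a+c, a-e}  OUT={a+c}

Merge at B4: IN[B4] = OUT[B3] = {c*c}
Applying B4's transfer function to that IN value gives OUT[B4] (row B4 above).

Answer: {a-b}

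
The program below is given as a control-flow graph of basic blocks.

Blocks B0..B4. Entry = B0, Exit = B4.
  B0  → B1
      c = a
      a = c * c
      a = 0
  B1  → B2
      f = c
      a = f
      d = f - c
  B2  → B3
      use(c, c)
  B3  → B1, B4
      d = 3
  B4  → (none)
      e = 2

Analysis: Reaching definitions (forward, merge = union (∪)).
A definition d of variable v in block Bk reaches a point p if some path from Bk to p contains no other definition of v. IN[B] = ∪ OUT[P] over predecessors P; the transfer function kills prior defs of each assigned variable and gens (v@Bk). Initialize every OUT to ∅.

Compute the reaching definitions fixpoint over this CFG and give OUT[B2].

Answer: {a@B1, c@B0, d@B1, f@B1}

Derivation:
Fixpoint table:
  B0: | IN={} | OUT={a@B0, c@B0}
  B1: | IN={a@B0, a@B1, c@B0, d@B3, f@B1} | OUT={a@B1, c@B0, d@B1, f@B1}
  B2: | IN={a@B1, c@B0, d@B1, f@B1} | OUT={a@B1, c@B0, d@B1, f@B1}
  B3: | IN={a@B1, c@B0, d@B1, f@B1} | OUT={a@B1, c@B0, d@B3, f@B1}
  B4: | IN={a@B1, c@B0, d@B3, f@B1} | OUT={a@B1, c@B0, d@B3, e@B4, f@B1}

Merge at B2: IN[B2] = OUT[B1] = {a@B1, c@B0, d@B1, f@B1}
Applying B2's transfer function to that IN value gives OUT[B2] (row B2 above).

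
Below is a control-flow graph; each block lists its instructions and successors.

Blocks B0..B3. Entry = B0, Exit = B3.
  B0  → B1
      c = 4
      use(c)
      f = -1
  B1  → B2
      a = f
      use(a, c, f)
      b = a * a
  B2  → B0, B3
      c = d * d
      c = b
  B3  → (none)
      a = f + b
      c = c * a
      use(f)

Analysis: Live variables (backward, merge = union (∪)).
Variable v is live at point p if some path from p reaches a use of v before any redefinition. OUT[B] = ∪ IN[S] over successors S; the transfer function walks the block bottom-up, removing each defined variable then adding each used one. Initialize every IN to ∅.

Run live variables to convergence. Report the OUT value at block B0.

Fixpoint table:
  B0:   IN={d}   OUT={c, d, f}
  B1:   IN={c, d, f}   OUT={b, d, f}
  B2:   IN={b, d, f}   OUT={b, c, d, f}
  B3:   IN={b, c, f}   OUT={}

Merge at B0: OUT[B0] = IN[B1] = {c, d, f}

Answer: {c, d, f}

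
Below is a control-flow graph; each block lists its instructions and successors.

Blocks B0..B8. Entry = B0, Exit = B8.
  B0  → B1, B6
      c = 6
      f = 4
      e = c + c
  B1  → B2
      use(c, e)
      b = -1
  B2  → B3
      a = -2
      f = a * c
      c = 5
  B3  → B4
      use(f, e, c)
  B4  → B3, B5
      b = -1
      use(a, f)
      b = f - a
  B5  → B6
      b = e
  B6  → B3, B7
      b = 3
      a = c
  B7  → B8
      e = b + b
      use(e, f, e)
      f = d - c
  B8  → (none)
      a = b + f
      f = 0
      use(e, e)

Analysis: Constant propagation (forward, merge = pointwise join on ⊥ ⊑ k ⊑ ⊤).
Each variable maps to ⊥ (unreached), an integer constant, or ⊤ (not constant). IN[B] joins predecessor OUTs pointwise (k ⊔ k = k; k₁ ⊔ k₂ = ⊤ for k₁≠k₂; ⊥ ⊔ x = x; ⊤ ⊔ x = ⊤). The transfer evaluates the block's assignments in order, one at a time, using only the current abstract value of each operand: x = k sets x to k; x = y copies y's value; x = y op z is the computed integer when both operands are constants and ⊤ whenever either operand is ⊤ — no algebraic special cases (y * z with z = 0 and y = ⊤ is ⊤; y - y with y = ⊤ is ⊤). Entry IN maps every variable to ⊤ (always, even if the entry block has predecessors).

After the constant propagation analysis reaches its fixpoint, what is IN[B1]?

Converged values:
  B0: | IN=(all ⊤) | OUT={c:6, e:12, f:4; rest ⊤}
  B1: | IN={c:6, e:12, f:4; rest ⊤} | OUT={b:-1, c:6, e:12, f:4; rest ⊤}
  B2: | IN={b:-1, c:6, e:12, f:4; rest ⊤} | OUT={a:-2, b:-1, c:5, e:12, f:-12; rest ⊤}
  B3: | IN={e:12; rest ⊤} | OUT={e:12; rest ⊤}
  B4: | IN={e:12; rest ⊤} | OUT={e:12; rest ⊤}
  B5: | IN={e:12; rest ⊤} | OUT={b:12, e:12; rest ⊤}
  B6: | IN={e:12; rest ⊤} | OUT={b:3, e:12; rest ⊤}
  B7: | IN={b:3, e:12; rest ⊤} | OUT={b:3, e:6; rest ⊤}
  B8: | IN={b:3, e:6; rest ⊤} | OUT={b:3, e:6, f:0; rest ⊤}

Merge at B1: IN[B1] = OUT[B0] = {a: ⊤, b: ⊤, c: 6, d: ⊤, e: 12, f: 4}

Answer: {a: ⊤, b: ⊤, c: 6, d: ⊤, e: 12, f: 4}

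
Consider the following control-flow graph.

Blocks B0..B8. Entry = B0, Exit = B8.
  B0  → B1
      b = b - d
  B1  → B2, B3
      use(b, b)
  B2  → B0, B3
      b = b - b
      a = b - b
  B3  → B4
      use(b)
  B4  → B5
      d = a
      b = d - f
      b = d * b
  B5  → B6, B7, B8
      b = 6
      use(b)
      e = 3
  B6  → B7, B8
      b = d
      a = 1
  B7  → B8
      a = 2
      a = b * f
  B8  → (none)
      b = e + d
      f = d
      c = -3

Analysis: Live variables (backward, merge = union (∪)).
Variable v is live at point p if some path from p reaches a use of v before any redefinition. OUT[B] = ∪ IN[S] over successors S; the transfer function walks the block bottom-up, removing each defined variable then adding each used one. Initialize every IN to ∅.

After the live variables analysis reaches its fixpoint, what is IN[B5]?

Per-block solution:
  B0:   IN={a, b, d, f}   OUT={a, b, d, f}
  B1:   IN={a, b, d, f}   OUT={a, b, d, f}
  B2:   IN={b, d, f}   OUT={a, b, d, f}
  B3:   IN={a, b, f}   OUT={a, f}
  B4:   IN={a, f}   OUT={d, f}
  B5:   IN={d, f}   OUT={b, d, e, f}
  B6:   IN={d, e, f}   OUT={b, d, e, f}
  B7:   IN={b, d, e, f}   OUT={d, e}
  B8:   IN={d, e}   OUT={}

Merge at B5: OUT[B5] = IN[B6] ⊔ IN[B7] ⊔ IN[B8] = {b, d, e, f}
Applying B5's transfer function to that OUT value gives IN[B5] (row B5 above).

Answer: {d, f}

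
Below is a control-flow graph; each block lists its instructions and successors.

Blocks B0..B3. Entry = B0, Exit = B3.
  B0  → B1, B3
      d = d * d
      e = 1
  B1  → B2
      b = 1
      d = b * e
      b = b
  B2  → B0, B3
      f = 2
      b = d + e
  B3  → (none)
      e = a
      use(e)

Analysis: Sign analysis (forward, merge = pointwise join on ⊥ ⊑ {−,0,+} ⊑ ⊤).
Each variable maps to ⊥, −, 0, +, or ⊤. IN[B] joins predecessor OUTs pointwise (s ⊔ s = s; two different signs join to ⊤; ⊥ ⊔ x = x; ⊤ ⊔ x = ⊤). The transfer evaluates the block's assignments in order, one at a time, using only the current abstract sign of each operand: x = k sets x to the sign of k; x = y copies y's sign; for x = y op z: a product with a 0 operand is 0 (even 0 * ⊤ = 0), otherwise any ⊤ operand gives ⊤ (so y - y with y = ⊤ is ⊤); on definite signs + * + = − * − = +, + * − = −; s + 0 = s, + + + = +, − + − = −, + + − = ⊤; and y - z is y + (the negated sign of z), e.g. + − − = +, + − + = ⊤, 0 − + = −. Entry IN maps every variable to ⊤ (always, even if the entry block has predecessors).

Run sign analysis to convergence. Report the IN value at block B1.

Answer: {a: ⊤, b: ⊤, c: ⊤, d: ⊤, e: +, f: ⊤}

Trace:
Fixpoint table:
  B0:  IN=(all ⊤)  OUT={e:+; rest ⊤}
  B1:  IN={e:+; rest ⊤}  OUT={b:+, d:+, e:+; rest ⊤}
  B2:  IN={b:+, d:+, e:+; rest ⊤}  OUT={b:+, d:+, e:+, f:+; rest ⊤}
  B3:  IN={e:+; rest ⊤}  OUT=(all ⊤)

Merge at B1: IN[B1] = OUT[B0] = {a: ⊤, b: ⊤, c: ⊤, d: ⊤, e: +, f: ⊤}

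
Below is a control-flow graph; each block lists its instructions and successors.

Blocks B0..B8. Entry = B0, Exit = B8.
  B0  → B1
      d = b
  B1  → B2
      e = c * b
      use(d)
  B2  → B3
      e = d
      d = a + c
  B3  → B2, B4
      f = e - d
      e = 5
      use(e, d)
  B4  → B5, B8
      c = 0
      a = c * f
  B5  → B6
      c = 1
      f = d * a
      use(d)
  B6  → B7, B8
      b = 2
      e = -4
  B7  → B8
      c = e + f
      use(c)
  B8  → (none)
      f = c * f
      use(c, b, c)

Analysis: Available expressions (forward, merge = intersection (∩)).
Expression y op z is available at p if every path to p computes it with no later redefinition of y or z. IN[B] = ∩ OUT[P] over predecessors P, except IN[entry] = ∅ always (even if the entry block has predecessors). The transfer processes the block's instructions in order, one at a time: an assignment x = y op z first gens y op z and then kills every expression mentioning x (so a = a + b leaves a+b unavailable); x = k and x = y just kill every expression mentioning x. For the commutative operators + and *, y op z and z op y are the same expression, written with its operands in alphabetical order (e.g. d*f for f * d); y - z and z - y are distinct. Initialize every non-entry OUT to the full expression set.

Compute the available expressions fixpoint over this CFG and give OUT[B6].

Converged values:
  B0:  IN={}  OUT={}
  B1:  IN={}  OUT={b*c}
  B2:  IN={b*c}  OUT={a+c, b*c}
  B3:  IN={a+c, b*c}  OUT={a+c, b*c}
  B4:  IN={a+c, b*c}  OUT={c*f}
  B5:  IN={c*f}  OUT={a*d}
  B6:  IN={a*d}  OUT={a*d}
  B7:  IN={a*d}  OUT={a*d, e+f}
  B8:  IN={}  OUT={}

Merge at B6: IN[B6] = OUT[B5] = {a*d}
Applying B6's transfer function to that IN value gives OUT[B6] (row B6 above).

Answer: {a*d}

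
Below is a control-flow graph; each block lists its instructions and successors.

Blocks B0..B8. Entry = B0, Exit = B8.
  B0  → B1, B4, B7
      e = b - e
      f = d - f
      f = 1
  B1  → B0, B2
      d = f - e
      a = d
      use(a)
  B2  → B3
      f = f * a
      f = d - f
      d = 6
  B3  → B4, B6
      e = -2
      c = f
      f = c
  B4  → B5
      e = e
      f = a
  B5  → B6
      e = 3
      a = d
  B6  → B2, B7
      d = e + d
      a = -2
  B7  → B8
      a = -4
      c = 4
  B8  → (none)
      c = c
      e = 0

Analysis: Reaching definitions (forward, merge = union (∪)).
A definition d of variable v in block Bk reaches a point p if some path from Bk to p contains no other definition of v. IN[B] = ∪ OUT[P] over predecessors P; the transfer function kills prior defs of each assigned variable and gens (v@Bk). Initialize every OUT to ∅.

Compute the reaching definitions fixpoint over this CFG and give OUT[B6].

Answer: {a@B6, c@B3, d@B6, e@B3, e@B5, f@B3, f@B4}

Working:
Converged values:
  B0:   IN={a@B1, d@B1, e@B0, f@B0}   OUT={a@B1, d@B1, e@B0, f@B0}
  B1:   IN={a@B1, d@B1, e@B0, f@B0}   OUT={a@B1, d@B1, e@B0, f@B0}
  B2:   IN={a@B1, a@B6, c@B3, d@B1, d@B6, e@B0, e@B3, e@B5, f@B0, f@B3, f@B4}   OUT={a@B1, a@B6, c@B3, d@B2, e@B0, e@B3, e@B5, f@B2}
  B3:   IN={a@B1, a@B6, c@B3, d@B2, e@B0, e@B3, e@B5, f@B2}   OUT={a@B1, a@B6, c@B3, d@B2, e@B3, f@B3}
  B4:   IN={a@B1, a@B6, c@B3, d@B1, d@B2, e@B0, e@B3, f@B0, f@B3}   OUT={a@B1, a@B6, c@B3, d@B1, d@B2, e@B4, f@B4}
  B5:   IN={a@B1, a@B6, c@B3, d@B1, d@B2, e@B4, f@B4}   OUT={a@B5, c@B3, d@B1, d@B2, e@B5, f@B4}
  B6:   IN={a@B1, a@B5, a@B6, c@B3, d@B1, d@B2, e@B3, e@B5, f@B3, f@B4}   OUT={a@B6, c@B3, d@B6, e@B3, e@B5, f@B3, f@B4}
  B7:   IN={a@B1, a@B6, c@B3, d@B1, d@B6, e@B0, e@B3, e@B5, f@B0, f@B3, f@B4}   OUT={a@B7, c@B7, d@B1, d@B6, e@B0, e@B3, e@B5, f@B0, f@B3, f@B4}
  B8:   IN={a@B7, c@B7, d@B1, d@B6, e@B0, e@B3, e@B5, f@B0, f@B3, f@B4}   OUT={a@B7, c@B8, d@B1, d@B6, e@B8, f@B0, f@B3, f@B4}

Merge at B6: IN[B6] = OUT[B3] ⊔ OUT[B5] = {a@B1, a@B5, a@B6, c@B3, d@B1, d@B2, e@B3, e@B5, f@B3, f@B4}
Applying B6's transfer function to that IN value gives OUT[B6] (row B6 above).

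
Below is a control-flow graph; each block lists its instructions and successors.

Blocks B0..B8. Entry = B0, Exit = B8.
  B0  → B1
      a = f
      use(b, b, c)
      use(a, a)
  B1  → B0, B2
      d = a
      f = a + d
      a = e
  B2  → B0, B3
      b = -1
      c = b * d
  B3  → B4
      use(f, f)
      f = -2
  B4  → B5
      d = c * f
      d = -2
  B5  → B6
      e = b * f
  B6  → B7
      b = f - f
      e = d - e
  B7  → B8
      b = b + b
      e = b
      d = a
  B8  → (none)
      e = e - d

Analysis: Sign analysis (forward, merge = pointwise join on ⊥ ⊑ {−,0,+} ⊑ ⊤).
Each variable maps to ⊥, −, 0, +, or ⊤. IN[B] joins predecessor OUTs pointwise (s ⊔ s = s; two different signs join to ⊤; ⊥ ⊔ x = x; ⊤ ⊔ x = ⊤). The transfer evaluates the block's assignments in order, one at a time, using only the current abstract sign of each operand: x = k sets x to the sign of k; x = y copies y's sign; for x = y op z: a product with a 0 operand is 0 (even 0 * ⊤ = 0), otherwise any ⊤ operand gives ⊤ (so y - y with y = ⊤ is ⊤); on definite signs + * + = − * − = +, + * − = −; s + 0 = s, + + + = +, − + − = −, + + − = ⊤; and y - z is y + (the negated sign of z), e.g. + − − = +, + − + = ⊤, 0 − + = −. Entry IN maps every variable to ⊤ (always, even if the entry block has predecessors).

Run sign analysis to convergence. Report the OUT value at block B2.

Answer: {a: ⊤, b: -, c: ⊤, d: ⊤, e: ⊤, f: ⊤}

Derivation:
Converged values:
  B0:   IN=(all ⊤)   OUT=(all ⊤)
  B1:   IN=(all ⊤)   OUT=(all ⊤)
  B2:   IN=(all ⊤)   OUT={b:-; rest ⊤}
  B3:   IN={b:-; rest ⊤}   OUT={b:-, f:-; rest ⊤}
  B4:   IN={b:-, f:-; rest ⊤}   OUT={b:-, d:-, f:-; rest ⊤}
  B5:   IN={b:-, d:-, f:-; rest ⊤}   OUT={b:-, d:-, e:+, f:-; rest ⊤}
  B6:   IN={b:-, d:-, e:+, f:-; rest ⊤}   OUT={d:-, e:-, f:-; rest ⊤}
  B7:   IN={d:-, e:-, f:-; rest ⊤}   OUT={f:-; rest ⊤}
  B8:   IN={f:-; rest ⊤}   OUT={f:-; rest ⊤}

Merge at B2: IN[B2] = OUT[B1] = {a: ⊤, b: ⊤, c: ⊤, d: ⊤, e: ⊤, f: ⊤}
Applying B2's transfer function to that IN value gives OUT[B2] (row B2 above).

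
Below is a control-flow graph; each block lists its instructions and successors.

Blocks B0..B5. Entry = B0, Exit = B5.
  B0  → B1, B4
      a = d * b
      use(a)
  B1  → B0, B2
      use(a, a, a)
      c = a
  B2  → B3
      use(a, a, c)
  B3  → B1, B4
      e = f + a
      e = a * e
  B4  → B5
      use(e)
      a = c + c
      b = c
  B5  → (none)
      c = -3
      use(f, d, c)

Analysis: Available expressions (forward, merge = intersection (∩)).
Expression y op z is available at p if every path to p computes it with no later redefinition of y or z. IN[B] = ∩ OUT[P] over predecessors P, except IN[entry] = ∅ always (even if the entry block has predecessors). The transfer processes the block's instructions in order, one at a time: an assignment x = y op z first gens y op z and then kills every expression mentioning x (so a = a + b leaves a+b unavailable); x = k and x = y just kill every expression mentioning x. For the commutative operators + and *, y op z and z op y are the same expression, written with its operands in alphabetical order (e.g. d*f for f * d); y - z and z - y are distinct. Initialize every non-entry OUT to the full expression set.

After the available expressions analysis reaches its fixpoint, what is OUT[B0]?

Fixpoint table:
  B0:   IN={}   OUT={b*d}
  B1:   IN={b*d}   OUT={b*d}
  B2:   IN={b*d}   OUT={b*d}
  B3:   IN={b*d}   OUT={a+f, b*d}
  B4:   IN={b*d}   OUT={c+c}
  B5:   IN={c+c}   OUT={}

Merge at B0 (entry node, so the boundary value {} is joined with the incoming edge(s)): IN[B0] = {} ∩ OUT[B1] = {}
Applying B0's transfer function to that IN value gives OUT[B0] (row B0 above).

Answer: {b*d}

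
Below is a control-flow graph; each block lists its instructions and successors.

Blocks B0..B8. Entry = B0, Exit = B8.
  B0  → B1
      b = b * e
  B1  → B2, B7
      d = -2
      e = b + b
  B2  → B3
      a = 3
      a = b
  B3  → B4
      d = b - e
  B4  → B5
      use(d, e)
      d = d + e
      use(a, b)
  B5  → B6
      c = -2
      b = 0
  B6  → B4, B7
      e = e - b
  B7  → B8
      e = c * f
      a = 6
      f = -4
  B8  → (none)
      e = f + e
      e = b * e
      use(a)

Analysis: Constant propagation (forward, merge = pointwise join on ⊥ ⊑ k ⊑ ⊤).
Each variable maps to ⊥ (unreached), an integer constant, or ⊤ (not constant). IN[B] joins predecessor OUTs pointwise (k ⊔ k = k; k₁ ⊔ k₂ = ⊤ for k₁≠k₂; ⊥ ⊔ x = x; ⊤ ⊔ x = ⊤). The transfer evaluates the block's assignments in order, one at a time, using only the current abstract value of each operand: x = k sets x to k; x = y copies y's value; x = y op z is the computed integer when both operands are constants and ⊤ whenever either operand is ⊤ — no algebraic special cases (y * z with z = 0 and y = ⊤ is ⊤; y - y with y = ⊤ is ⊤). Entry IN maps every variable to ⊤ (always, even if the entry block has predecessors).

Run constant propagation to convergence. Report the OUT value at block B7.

Answer: {a: 6, b: ⊤, c: ⊤, d: ⊤, e: ⊤, f: -4}

Trace:
Per-block solution:
  B0: | IN=(all ⊤) | OUT=(all ⊤)
  B1: | IN=(all ⊤) | OUT={d:-2; rest ⊤}
  B2: | IN={d:-2; rest ⊤} | OUT={d:-2; rest ⊤}
  B3: | IN={d:-2; rest ⊤} | OUT=(all ⊤)
  B4: | IN=(all ⊤) | OUT=(all ⊤)
  B5: | IN=(all ⊤) | OUT={b:0, c:-2; rest ⊤}
  B6: | IN={b:0, c:-2; rest ⊤} | OUT={b:0, c:-2; rest ⊤}
  B7: | IN=(all ⊤) | OUT={a:6, f:-4; rest ⊤}
  B8: | IN={a:6, f:-4; rest ⊤} | OUT={a:6, f:-4; rest ⊤}

Merge at B7: IN[B7] = OUT[B1] ⊔ OUT[B6] = {a: ⊤, b: ⊤, c: ⊤, d: ⊤, e: ⊤, f: ⊤}
Applying B7's transfer function to that IN value gives OUT[B7] (row B7 above).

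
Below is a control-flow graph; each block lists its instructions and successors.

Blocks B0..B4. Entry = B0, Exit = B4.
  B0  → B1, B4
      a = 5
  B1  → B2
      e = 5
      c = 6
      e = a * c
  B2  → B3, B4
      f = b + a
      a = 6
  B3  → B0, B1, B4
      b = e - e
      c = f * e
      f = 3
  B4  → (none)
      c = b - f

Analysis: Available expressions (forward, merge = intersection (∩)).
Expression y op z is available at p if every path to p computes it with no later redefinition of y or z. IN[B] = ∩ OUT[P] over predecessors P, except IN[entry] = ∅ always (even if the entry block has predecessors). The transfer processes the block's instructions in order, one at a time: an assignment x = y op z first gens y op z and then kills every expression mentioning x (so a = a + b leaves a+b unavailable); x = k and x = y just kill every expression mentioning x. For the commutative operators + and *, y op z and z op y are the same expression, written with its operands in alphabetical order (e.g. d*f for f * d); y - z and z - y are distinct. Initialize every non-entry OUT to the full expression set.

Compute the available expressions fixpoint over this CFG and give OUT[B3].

Per-block solution:
  B0:   IN={}   OUT={}
  B1:   IN={}   OUT={a*c}
  B2:   IN={a*c}   OUT={}
  B3:   IN={}   OUT={e-e}
  B4:   IN={}   OUT={b-f}

Merge at B3: IN[B3] = OUT[B2] = {}
Applying B3's transfer function to that IN value gives OUT[B3] (row B3 above).

Answer: {e-e}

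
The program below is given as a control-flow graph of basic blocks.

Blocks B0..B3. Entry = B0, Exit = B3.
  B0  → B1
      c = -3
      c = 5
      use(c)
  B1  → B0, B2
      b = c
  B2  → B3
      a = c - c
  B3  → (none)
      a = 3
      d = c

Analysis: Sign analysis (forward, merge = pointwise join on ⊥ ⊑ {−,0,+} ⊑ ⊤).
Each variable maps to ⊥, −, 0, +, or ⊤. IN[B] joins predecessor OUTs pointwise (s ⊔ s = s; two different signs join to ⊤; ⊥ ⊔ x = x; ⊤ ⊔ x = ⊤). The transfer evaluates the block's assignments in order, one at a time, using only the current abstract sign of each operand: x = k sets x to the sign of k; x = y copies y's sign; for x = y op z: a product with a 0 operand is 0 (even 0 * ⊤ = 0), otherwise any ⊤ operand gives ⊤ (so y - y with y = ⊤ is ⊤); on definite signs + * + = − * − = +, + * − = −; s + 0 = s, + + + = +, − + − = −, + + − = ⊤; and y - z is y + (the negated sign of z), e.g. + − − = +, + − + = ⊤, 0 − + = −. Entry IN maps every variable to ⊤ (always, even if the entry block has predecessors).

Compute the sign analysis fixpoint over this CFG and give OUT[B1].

Answer: {a: ⊤, b: +, c: +, d: ⊤, e: ⊤, f: ⊤}

Working:
Fixpoint table:
  B0:   IN=(all ⊤)   OUT={c:+; rest ⊤}
  B1:   IN={c:+; rest ⊤}   OUT={b:+, c:+; rest ⊤}
  B2:   IN={b:+, c:+; rest ⊤}   OUT={b:+, c:+; rest ⊤}
  B3:   IN={b:+, c:+; rest ⊤}   OUT={a:+, b:+, c:+, d:+; rest ⊤}

Merge at B1: IN[B1] = OUT[B0] = {a: ⊤, b: ⊤, c: +, d: ⊤, e: ⊤, f: ⊤}
Applying B1's transfer function to that IN value gives OUT[B1] (row B1 above).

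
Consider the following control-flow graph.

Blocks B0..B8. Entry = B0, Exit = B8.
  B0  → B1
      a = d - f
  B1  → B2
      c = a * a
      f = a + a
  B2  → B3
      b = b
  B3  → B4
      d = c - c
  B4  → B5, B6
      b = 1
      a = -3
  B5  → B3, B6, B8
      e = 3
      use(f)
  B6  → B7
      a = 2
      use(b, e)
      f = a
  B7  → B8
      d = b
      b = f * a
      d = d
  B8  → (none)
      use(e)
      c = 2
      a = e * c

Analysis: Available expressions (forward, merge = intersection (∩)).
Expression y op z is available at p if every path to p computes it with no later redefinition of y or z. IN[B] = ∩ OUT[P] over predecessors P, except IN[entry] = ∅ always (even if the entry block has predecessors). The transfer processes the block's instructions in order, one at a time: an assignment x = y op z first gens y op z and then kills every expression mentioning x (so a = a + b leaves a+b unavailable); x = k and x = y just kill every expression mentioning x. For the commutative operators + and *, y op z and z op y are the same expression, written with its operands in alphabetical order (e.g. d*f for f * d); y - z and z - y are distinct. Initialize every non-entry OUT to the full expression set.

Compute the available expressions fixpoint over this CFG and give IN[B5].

Fixpoint table:
  B0:   IN={}   OUT={d-f}
  B1:   IN={d-f}   OUT={a*a, a+a}
  B2:   IN={a*a, a+a}   OUT={a*a, a+a}
  B3:   IN={}   OUT={c-c}
  B4:   IN={c-c}   OUT={c-c}
  B5:   IN={c-c}   OUT={c-c}
  B6:   IN={c-c}   OUT={c-c}
  B7:   IN={c-c}   OUT={a*f, c-c}
  B8:   IN={c-c}   OUT={c*e}

Merge at B5: IN[B5] = OUT[B4] = {c-c}

Answer: {c-c}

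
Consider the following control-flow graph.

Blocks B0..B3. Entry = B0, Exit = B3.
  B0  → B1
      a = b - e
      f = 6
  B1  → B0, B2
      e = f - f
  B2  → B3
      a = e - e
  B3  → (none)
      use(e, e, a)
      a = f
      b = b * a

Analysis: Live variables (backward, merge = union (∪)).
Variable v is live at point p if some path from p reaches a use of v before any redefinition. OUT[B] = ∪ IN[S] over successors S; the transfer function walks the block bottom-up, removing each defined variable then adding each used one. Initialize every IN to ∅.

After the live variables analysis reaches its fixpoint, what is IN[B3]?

Answer: {a, b, e, f}

Derivation:
Converged values:
  B0:  IN={b, e}  OUT={b, f}
  B1:  IN={b, f}  OUT={b, e, f}
  B2:  IN={b, e, f}  OUT={a, b, e, f}
  B3:  IN={a, b, e, f}  OUT={}

B3 is the boundary node: OUT[B3] = {}
Applying B3's transfer function to that OUT value gives IN[B3] (row B3 above).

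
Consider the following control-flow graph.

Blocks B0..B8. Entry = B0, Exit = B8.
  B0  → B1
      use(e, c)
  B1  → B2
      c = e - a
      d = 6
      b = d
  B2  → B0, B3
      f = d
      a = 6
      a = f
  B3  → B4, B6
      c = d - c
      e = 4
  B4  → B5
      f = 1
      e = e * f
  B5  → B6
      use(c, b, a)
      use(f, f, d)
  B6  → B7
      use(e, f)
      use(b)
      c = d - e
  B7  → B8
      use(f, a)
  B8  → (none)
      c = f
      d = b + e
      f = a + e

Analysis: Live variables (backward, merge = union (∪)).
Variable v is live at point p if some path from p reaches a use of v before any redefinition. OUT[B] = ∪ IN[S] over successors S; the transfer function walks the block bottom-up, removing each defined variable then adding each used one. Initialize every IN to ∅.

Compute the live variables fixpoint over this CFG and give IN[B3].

Answer: {a, b, c, d, f}

Working:
Converged values:
  B0:   IN={a, c, e}   OUT={a, e}
  B1:   IN={a, e}   OUT={b, c, d, e}
  B2:   IN={b, c, d, e}   OUT={a, b, c, d, e, f}
  B3:   IN={a, b, c, d, f}   OUT={a, b, c, d, e, f}
  B4:   IN={a, b, c, d, e}   OUT={a, b, c, d, e, f}
  B5:   IN={a, b, c, d, e, f}   OUT={a, b, d, e, f}
  B6:   IN={a, b, d, e, f}   OUT={a, b, e, f}
  B7:   IN={a, b, e, f}   OUT={a, b, e, f}
  B8:   IN={a, b, e, f}   OUT={}

Merge at B3: OUT[B3] = IN[B4] ⊔ IN[B6] = {a, b, c, d, e, f}
Applying B3's transfer function to that OUT value gives IN[B3] (row B3 above).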